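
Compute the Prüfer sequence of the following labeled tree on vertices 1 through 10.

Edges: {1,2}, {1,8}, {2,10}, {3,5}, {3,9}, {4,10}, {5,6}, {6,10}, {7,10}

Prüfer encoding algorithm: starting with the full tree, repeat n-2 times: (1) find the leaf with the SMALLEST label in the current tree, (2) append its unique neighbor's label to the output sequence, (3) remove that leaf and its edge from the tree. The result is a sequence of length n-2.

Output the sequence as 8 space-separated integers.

Answer: 10 10 1 2 10 3 5 6

Derivation:
Step 1: leaves = {4,7,8,9}. Remove smallest leaf 4, emit neighbor 10.
Step 2: leaves = {7,8,9}. Remove smallest leaf 7, emit neighbor 10.
Step 3: leaves = {8,9}. Remove smallest leaf 8, emit neighbor 1.
Step 4: leaves = {1,9}. Remove smallest leaf 1, emit neighbor 2.
Step 5: leaves = {2,9}. Remove smallest leaf 2, emit neighbor 10.
Step 6: leaves = {9,10}. Remove smallest leaf 9, emit neighbor 3.
Step 7: leaves = {3,10}. Remove smallest leaf 3, emit neighbor 5.
Step 8: leaves = {5,10}. Remove smallest leaf 5, emit neighbor 6.
Done: 2 vertices remain (6, 10). Sequence = [10 10 1 2 10 3 5 6]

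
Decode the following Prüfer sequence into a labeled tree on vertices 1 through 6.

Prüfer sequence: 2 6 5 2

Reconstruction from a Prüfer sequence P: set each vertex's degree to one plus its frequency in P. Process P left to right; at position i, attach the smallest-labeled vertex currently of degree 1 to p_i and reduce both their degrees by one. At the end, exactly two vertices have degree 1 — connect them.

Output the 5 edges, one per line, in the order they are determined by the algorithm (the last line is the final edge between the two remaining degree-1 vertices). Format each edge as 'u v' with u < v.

Answer: 1 2
3 6
4 5
2 5
2 6

Derivation:
Initial degrees: {1:1, 2:3, 3:1, 4:1, 5:2, 6:2}
Step 1: smallest deg-1 vertex = 1, p_1 = 2. Add edge {1,2}. Now deg[1]=0, deg[2]=2.
Step 2: smallest deg-1 vertex = 3, p_2 = 6. Add edge {3,6}. Now deg[3]=0, deg[6]=1.
Step 3: smallest deg-1 vertex = 4, p_3 = 5. Add edge {4,5}. Now deg[4]=0, deg[5]=1.
Step 4: smallest deg-1 vertex = 5, p_4 = 2. Add edge {2,5}. Now deg[5]=0, deg[2]=1.
Final: two remaining deg-1 vertices are 2, 6. Add edge {2,6}.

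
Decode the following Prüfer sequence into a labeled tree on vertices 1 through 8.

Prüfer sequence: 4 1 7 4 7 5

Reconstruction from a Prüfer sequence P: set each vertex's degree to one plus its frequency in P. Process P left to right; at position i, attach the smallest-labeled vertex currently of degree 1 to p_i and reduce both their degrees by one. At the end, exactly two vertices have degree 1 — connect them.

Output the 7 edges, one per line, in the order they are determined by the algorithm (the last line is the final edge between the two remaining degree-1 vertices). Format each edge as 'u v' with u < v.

Initial degrees: {1:2, 2:1, 3:1, 4:3, 5:2, 6:1, 7:3, 8:1}
Step 1: smallest deg-1 vertex = 2, p_1 = 4. Add edge {2,4}. Now deg[2]=0, deg[4]=2.
Step 2: smallest deg-1 vertex = 3, p_2 = 1. Add edge {1,3}. Now deg[3]=0, deg[1]=1.
Step 3: smallest deg-1 vertex = 1, p_3 = 7. Add edge {1,7}. Now deg[1]=0, deg[7]=2.
Step 4: smallest deg-1 vertex = 6, p_4 = 4. Add edge {4,6}. Now deg[6]=0, deg[4]=1.
Step 5: smallest deg-1 vertex = 4, p_5 = 7. Add edge {4,7}. Now deg[4]=0, deg[7]=1.
Step 6: smallest deg-1 vertex = 7, p_6 = 5. Add edge {5,7}. Now deg[7]=0, deg[5]=1.
Final: two remaining deg-1 vertices are 5, 8. Add edge {5,8}.

Answer: 2 4
1 3
1 7
4 6
4 7
5 7
5 8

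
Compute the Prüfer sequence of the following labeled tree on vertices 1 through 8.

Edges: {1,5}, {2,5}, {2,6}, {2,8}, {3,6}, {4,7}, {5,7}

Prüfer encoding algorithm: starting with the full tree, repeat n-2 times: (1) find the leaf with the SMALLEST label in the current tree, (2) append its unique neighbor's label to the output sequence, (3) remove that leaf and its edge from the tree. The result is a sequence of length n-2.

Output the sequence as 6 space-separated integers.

Answer: 5 6 7 2 5 2

Derivation:
Step 1: leaves = {1,3,4,8}. Remove smallest leaf 1, emit neighbor 5.
Step 2: leaves = {3,4,8}. Remove smallest leaf 3, emit neighbor 6.
Step 3: leaves = {4,6,8}. Remove smallest leaf 4, emit neighbor 7.
Step 4: leaves = {6,7,8}. Remove smallest leaf 6, emit neighbor 2.
Step 5: leaves = {7,8}. Remove smallest leaf 7, emit neighbor 5.
Step 6: leaves = {5,8}. Remove smallest leaf 5, emit neighbor 2.
Done: 2 vertices remain (2, 8). Sequence = [5 6 7 2 5 2]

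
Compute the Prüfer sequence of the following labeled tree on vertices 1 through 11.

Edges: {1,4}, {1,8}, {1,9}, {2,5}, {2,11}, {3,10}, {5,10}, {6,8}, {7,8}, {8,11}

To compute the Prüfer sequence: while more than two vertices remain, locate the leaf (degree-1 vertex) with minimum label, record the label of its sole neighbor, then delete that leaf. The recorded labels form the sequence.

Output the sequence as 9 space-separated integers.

Step 1: leaves = {3,4,6,7,9}. Remove smallest leaf 3, emit neighbor 10.
Step 2: leaves = {4,6,7,9,10}. Remove smallest leaf 4, emit neighbor 1.
Step 3: leaves = {6,7,9,10}. Remove smallest leaf 6, emit neighbor 8.
Step 4: leaves = {7,9,10}. Remove smallest leaf 7, emit neighbor 8.
Step 5: leaves = {9,10}. Remove smallest leaf 9, emit neighbor 1.
Step 6: leaves = {1,10}. Remove smallest leaf 1, emit neighbor 8.
Step 7: leaves = {8,10}. Remove smallest leaf 8, emit neighbor 11.
Step 8: leaves = {10,11}. Remove smallest leaf 10, emit neighbor 5.
Step 9: leaves = {5,11}. Remove smallest leaf 5, emit neighbor 2.
Done: 2 vertices remain (2, 11). Sequence = [10 1 8 8 1 8 11 5 2]

Answer: 10 1 8 8 1 8 11 5 2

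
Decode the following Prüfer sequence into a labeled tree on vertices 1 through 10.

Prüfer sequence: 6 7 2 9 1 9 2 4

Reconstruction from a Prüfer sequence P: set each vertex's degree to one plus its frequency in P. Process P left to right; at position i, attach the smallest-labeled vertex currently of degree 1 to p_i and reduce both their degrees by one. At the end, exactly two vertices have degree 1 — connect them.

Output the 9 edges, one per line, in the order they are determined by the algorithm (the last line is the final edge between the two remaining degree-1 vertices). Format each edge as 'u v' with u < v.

Initial degrees: {1:2, 2:3, 3:1, 4:2, 5:1, 6:2, 7:2, 8:1, 9:3, 10:1}
Step 1: smallest deg-1 vertex = 3, p_1 = 6. Add edge {3,6}. Now deg[3]=0, deg[6]=1.
Step 2: smallest deg-1 vertex = 5, p_2 = 7. Add edge {5,7}. Now deg[5]=0, deg[7]=1.
Step 3: smallest deg-1 vertex = 6, p_3 = 2. Add edge {2,6}. Now deg[6]=0, deg[2]=2.
Step 4: smallest deg-1 vertex = 7, p_4 = 9. Add edge {7,9}. Now deg[7]=0, deg[9]=2.
Step 5: smallest deg-1 vertex = 8, p_5 = 1. Add edge {1,8}. Now deg[8]=0, deg[1]=1.
Step 6: smallest deg-1 vertex = 1, p_6 = 9. Add edge {1,9}. Now deg[1]=0, deg[9]=1.
Step 7: smallest deg-1 vertex = 9, p_7 = 2. Add edge {2,9}. Now deg[9]=0, deg[2]=1.
Step 8: smallest deg-1 vertex = 2, p_8 = 4. Add edge {2,4}. Now deg[2]=0, deg[4]=1.
Final: two remaining deg-1 vertices are 4, 10. Add edge {4,10}.

Answer: 3 6
5 7
2 6
7 9
1 8
1 9
2 9
2 4
4 10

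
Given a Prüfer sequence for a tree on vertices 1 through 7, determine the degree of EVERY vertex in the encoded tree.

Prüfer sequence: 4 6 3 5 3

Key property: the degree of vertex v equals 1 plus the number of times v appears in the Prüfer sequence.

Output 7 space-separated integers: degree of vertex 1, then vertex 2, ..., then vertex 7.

p_1 = 4: count[4] becomes 1
p_2 = 6: count[6] becomes 1
p_3 = 3: count[3] becomes 1
p_4 = 5: count[5] becomes 1
p_5 = 3: count[3] becomes 2
Degrees (1 + count): deg[1]=1+0=1, deg[2]=1+0=1, deg[3]=1+2=3, deg[4]=1+1=2, deg[5]=1+1=2, deg[6]=1+1=2, deg[7]=1+0=1

Answer: 1 1 3 2 2 2 1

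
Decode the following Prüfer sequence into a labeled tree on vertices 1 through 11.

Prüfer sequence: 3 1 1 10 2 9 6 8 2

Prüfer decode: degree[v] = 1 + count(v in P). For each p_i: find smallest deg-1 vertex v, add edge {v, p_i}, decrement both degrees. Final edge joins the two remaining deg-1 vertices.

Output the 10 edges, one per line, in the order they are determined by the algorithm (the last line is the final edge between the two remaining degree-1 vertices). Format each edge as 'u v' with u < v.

Initial degrees: {1:3, 2:3, 3:2, 4:1, 5:1, 6:2, 7:1, 8:2, 9:2, 10:2, 11:1}
Step 1: smallest deg-1 vertex = 4, p_1 = 3. Add edge {3,4}. Now deg[4]=0, deg[3]=1.
Step 2: smallest deg-1 vertex = 3, p_2 = 1. Add edge {1,3}. Now deg[3]=0, deg[1]=2.
Step 3: smallest deg-1 vertex = 5, p_3 = 1. Add edge {1,5}. Now deg[5]=0, deg[1]=1.
Step 4: smallest deg-1 vertex = 1, p_4 = 10. Add edge {1,10}. Now deg[1]=0, deg[10]=1.
Step 5: smallest deg-1 vertex = 7, p_5 = 2. Add edge {2,7}. Now deg[7]=0, deg[2]=2.
Step 6: smallest deg-1 vertex = 10, p_6 = 9. Add edge {9,10}. Now deg[10]=0, deg[9]=1.
Step 7: smallest deg-1 vertex = 9, p_7 = 6. Add edge {6,9}. Now deg[9]=0, deg[6]=1.
Step 8: smallest deg-1 vertex = 6, p_8 = 8. Add edge {6,8}. Now deg[6]=0, deg[8]=1.
Step 9: smallest deg-1 vertex = 8, p_9 = 2. Add edge {2,8}. Now deg[8]=0, deg[2]=1.
Final: two remaining deg-1 vertices are 2, 11. Add edge {2,11}.

Answer: 3 4
1 3
1 5
1 10
2 7
9 10
6 9
6 8
2 8
2 11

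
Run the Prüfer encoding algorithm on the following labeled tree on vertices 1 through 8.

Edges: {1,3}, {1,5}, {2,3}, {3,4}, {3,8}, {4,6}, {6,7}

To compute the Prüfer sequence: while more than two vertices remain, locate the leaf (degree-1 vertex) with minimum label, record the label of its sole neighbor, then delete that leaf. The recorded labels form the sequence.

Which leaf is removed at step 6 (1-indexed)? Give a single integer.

Step 1: current leaves = {2,5,7,8}. Remove leaf 2 (neighbor: 3).
Step 2: current leaves = {5,7,8}. Remove leaf 5 (neighbor: 1).
Step 3: current leaves = {1,7,8}. Remove leaf 1 (neighbor: 3).
Step 4: current leaves = {7,8}. Remove leaf 7 (neighbor: 6).
Step 5: current leaves = {6,8}. Remove leaf 6 (neighbor: 4).
Step 6: current leaves = {4,8}. Remove leaf 4 (neighbor: 3).

Answer: 4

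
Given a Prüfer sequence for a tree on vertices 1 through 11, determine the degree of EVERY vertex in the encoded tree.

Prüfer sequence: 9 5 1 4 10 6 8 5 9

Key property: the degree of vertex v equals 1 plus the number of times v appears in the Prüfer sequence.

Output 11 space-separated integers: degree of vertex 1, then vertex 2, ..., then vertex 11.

Answer: 2 1 1 2 3 2 1 2 3 2 1

Derivation:
p_1 = 9: count[9] becomes 1
p_2 = 5: count[5] becomes 1
p_3 = 1: count[1] becomes 1
p_4 = 4: count[4] becomes 1
p_5 = 10: count[10] becomes 1
p_6 = 6: count[6] becomes 1
p_7 = 8: count[8] becomes 1
p_8 = 5: count[5] becomes 2
p_9 = 9: count[9] becomes 2
Degrees (1 + count): deg[1]=1+1=2, deg[2]=1+0=1, deg[3]=1+0=1, deg[4]=1+1=2, deg[5]=1+2=3, deg[6]=1+1=2, deg[7]=1+0=1, deg[8]=1+1=2, deg[9]=1+2=3, deg[10]=1+1=2, deg[11]=1+0=1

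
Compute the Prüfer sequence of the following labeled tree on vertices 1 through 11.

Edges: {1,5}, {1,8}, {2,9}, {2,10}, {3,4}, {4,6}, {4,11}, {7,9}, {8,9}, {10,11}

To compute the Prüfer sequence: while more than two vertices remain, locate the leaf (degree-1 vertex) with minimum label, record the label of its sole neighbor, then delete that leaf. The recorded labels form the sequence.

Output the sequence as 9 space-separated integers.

Step 1: leaves = {3,5,6,7}. Remove smallest leaf 3, emit neighbor 4.
Step 2: leaves = {5,6,7}. Remove smallest leaf 5, emit neighbor 1.
Step 3: leaves = {1,6,7}. Remove smallest leaf 1, emit neighbor 8.
Step 4: leaves = {6,7,8}. Remove smallest leaf 6, emit neighbor 4.
Step 5: leaves = {4,7,8}. Remove smallest leaf 4, emit neighbor 11.
Step 6: leaves = {7,8,11}. Remove smallest leaf 7, emit neighbor 9.
Step 7: leaves = {8,11}. Remove smallest leaf 8, emit neighbor 9.
Step 8: leaves = {9,11}. Remove smallest leaf 9, emit neighbor 2.
Step 9: leaves = {2,11}. Remove smallest leaf 2, emit neighbor 10.
Done: 2 vertices remain (10, 11). Sequence = [4 1 8 4 11 9 9 2 10]

Answer: 4 1 8 4 11 9 9 2 10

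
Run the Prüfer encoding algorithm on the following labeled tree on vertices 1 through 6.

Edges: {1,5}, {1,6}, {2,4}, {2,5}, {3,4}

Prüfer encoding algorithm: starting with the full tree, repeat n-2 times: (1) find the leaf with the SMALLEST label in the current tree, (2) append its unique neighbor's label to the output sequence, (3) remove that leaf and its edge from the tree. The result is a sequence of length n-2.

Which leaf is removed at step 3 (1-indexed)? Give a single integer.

Answer: 2

Derivation:
Step 1: current leaves = {3,6}. Remove leaf 3 (neighbor: 4).
Step 2: current leaves = {4,6}. Remove leaf 4 (neighbor: 2).
Step 3: current leaves = {2,6}. Remove leaf 2 (neighbor: 5).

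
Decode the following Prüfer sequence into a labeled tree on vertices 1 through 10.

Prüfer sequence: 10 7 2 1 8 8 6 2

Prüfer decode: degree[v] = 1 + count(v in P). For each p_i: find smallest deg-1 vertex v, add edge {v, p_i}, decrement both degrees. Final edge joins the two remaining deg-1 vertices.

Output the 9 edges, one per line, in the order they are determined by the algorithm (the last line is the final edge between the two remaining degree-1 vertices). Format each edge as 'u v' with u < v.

Initial degrees: {1:2, 2:3, 3:1, 4:1, 5:1, 6:2, 7:2, 8:3, 9:1, 10:2}
Step 1: smallest deg-1 vertex = 3, p_1 = 10. Add edge {3,10}. Now deg[3]=0, deg[10]=1.
Step 2: smallest deg-1 vertex = 4, p_2 = 7. Add edge {4,7}. Now deg[4]=0, deg[7]=1.
Step 3: smallest deg-1 vertex = 5, p_3 = 2. Add edge {2,5}. Now deg[5]=0, deg[2]=2.
Step 4: smallest deg-1 vertex = 7, p_4 = 1. Add edge {1,7}. Now deg[7]=0, deg[1]=1.
Step 5: smallest deg-1 vertex = 1, p_5 = 8. Add edge {1,8}. Now deg[1]=0, deg[8]=2.
Step 6: smallest deg-1 vertex = 9, p_6 = 8. Add edge {8,9}. Now deg[9]=0, deg[8]=1.
Step 7: smallest deg-1 vertex = 8, p_7 = 6. Add edge {6,8}. Now deg[8]=0, deg[6]=1.
Step 8: smallest deg-1 vertex = 6, p_8 = 2. Add edge {2,6}. Now deg[6]=0, deg[2]=1.
Final: two remaining deg-1 vertices are 2, 10. Add edge {2,10}.

Answer: 3 10
4 7
2 5
1 7
1 8
8 9
6 8
2 6
2 10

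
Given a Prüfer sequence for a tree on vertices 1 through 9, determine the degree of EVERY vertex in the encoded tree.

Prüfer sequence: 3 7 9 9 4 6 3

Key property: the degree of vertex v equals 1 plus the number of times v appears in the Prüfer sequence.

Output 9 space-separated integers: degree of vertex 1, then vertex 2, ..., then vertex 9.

Answer: 1 1 3 2 1 2 2 1 3

Derivation:
p_1 = 3: count[3] becomes 1
p_2 = 7: count[7] becomes 1
p_3 = 9: count[9] becomes 1
p_4 = 9: count[9] becomes 2
p_5 = 4: count[4] becomes 1
p_6 = 6: count[6] becomes 1
p_7 = 3: count[3] becomes 2
Degrees (1 + count): deg[1]=1+0=1, deg[2]=1+0=1, deg[3]=1+2=3, deg[4]=1+1=2, deg[5]=1+0=1, deg[6]=1+1=2, deg[7]=1+1=2, deg[8]=1+0=1, deg[9]=1+2=3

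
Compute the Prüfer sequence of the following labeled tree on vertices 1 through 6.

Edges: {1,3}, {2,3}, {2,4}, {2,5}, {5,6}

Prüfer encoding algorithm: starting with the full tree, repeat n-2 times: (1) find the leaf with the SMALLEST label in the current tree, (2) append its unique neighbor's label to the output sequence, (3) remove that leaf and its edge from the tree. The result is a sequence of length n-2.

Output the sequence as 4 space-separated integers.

Answer: 3 2 2 5

Derivation:
Step 1: leaves = {1,4,6}. Remove smallest leaf 1, emit neighbor 3.
Step 2: leaves = {3,4,6}. Remove smallest leaf 3, emit neighbor 2.
Step 3: leaves = {4,6}. Remove smallest leaf 4, emit neighbor 2.
Step 4: leaves = {2,6}. Remove smallest leaf 2, emit neighbor 5.
Done: 2 vertices remain (5, 6). Sequence = [3 2 2 5]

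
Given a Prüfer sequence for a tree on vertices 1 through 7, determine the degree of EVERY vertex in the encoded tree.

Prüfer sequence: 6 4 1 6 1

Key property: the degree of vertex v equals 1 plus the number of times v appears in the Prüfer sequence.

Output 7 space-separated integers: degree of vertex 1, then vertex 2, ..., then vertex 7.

Answer: 3 1 1 2 1 3 1

Derivation:
p_1 = 6: count[6] becomes 1
p_2 = 4: count[4] becomes 1
p_3 = 1: count[1] becomes 1
p_4 = 6: count[6] becomes 2
p_5 = 1: count[1] becomes 2
Degrees (1 + count): deg[1]=1+2=3, deg[2]=1+0=1, deg[3]=1+0=1, deg[4]=1+1=2, deg[5]=1+0=1, deg[6]=1+2=3, deg[7]=1+0=1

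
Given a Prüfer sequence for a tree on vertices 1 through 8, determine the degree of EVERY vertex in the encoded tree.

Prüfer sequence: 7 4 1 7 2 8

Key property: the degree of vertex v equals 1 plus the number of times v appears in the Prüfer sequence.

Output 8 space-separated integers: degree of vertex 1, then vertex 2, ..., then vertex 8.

p_1 = 7: count[7] becomes 1
p_2 = 4: count[4] becomes 1
p_3 = 1: count[1] becomes 1
p_4 = 7: count[7] becomes 2
p_5 = 2: count[2] becomes 1
p_6 = 8: count[8] becomes 1
Degrees (1 + count): deg[1]=1+1=2, deg[2]=1+1=2, deg[3]=1+0=1, deg[4]=1+1=2, deg[5]=1+0=1, deg[6]=1+0=1, deg[7]=1+2=3, deg[8]=1+1=2

Answer: 2 2 1 2 1 1 3 2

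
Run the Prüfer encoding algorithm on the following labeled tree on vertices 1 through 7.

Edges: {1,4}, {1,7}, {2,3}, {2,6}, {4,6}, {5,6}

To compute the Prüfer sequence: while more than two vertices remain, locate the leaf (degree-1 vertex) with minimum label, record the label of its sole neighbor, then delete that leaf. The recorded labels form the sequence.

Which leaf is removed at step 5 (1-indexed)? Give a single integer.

Answer: 4

Derivation:
Step 1: current leaves = {3,5,7}. Remove leaf 3 (neighbor: 2).
Step 2: current leaves = {2,5,7}. Remove leaf 2 (neighbor: 6).
Step 3: current leaves = {5,7}. Remove leaf 5 (neighbor: 6).
Step 4: current leaves = {6,7}. Remove leaf 6 (neighbor: 4).
Step 5: current leaves = {4,7}. Remove leaf 4 (neighbor: 1).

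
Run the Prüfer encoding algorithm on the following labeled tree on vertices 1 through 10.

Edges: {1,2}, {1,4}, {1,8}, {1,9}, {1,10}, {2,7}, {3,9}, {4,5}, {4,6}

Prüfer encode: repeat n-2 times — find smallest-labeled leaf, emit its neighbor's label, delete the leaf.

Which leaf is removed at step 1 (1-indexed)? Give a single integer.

Answer: 3

Derivation:
Step 1: current leaves = {3,5,6,7,8,10}. Remove leaf 3 (neighbor: 9).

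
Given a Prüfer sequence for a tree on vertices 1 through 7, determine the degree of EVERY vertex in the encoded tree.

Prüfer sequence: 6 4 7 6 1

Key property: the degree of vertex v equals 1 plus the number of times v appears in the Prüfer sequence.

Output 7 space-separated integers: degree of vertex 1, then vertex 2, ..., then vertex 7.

p_1 = 6: count[6] becomes 1
p_2 = 4: count[4] becomes 1
p_3 = 7: count[7] becomes 1
p_4 = 6: count[6] becomes 2
p_5 = 1: count[1] becomes 1
Degrees (1 + count): deg[1]=1+1=2, deg[2]=1+0=1, deg[3]=1+0=1, deg[4]=1+1=2, deg[5]=1+0=1, deg[6]=1+2=3, deg[7]=1+1=2

Answer: 2 1 1 2 1 3 2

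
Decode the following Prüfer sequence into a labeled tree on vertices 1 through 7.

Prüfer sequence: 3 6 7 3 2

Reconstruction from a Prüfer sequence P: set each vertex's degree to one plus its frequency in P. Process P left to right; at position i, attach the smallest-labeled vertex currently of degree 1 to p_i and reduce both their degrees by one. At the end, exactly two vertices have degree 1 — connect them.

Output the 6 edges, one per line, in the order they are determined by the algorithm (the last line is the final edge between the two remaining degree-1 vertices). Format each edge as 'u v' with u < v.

Initial degrees: {1:1, 2:2, 3:3, 4:1, 5:1, 6:2, 7:2}
Step 1: smallest deg-1 vertex = 1, p_1 = 3. Add edge {1,3}. Now deg[1]=0, deg[3]=2.
Step 2: smallest deg-1 vertex = 4, p_2 = 6. Add edge {4,6}. Now deg[4]=0, deg[6]=1.
Step 3: smallest deg-1 vertex = 5, p_3 = 7. Add edge {5,7}. Now deg[5]=0, deg[7]=1.
Step 4: smallest deg-1 vertex = 6, p_4 = 3. Add edge {3,6}. Now deg[6]=0, deg[3]=1.
Step 5: smallest deg-1 vertex = 3, p_5 = 2. Add edge {2,3}. Now deg[3]=0, deg[2]=1.
Final: two remaining deg-1 vertices are 2, 7. Add edge {2,7}.

Answer: 1 3
4 6
5 7
3 6
2 3
2 7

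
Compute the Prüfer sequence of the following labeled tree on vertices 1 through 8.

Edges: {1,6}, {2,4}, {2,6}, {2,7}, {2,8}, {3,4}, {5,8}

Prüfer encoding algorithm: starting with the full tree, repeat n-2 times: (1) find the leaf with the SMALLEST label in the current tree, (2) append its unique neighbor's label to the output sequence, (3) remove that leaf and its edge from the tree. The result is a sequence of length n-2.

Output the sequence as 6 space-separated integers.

Step 1: leaves = {1,3,5,7}. Remove smallest leaf 1, emit neighbor 6.
Step 2: leaves = {3,5,6,7}. Remove smallest leaf 3, emit neighbor 4.
Step 3: leaves = {4,5,6,7}. Remove smallest leaf 4, emit neighbor 2.
Step 4: leaves = {5,6,7}. Remove smallest leaf 5, emit neighbor 8.
Step 5: leaves = {6,7,8}. Remove smallest leaf 6, emit neighbor 2.
Step 6: leaves = {7,8}. Remove smallest leaf 7, emit neighbor 2.
Done: 2 vertices remain (2, 8). Sequence = [6 4 2 8 2 2]

Answer: 6 4 2 8 2 2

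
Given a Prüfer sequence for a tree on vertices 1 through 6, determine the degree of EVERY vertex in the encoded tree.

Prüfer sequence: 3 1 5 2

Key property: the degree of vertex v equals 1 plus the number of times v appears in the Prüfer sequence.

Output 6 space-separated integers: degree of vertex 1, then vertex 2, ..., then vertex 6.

p_1 = 3: count[3] becomes 1
p_2 = 1: count[1] becomes 1
p_3 = 5: count[5] becomes 1
p_4 = 2: count[2] becomes 1
Degrees (1 + count): deg[1]=1+1=2, deg[2]=1+1=2, deg[3]=1+1=2, deg[4]=1+0=1, deg[5]=1+1=2, deg[6]=1+0=1

Answer: 2 2 2 1 2 1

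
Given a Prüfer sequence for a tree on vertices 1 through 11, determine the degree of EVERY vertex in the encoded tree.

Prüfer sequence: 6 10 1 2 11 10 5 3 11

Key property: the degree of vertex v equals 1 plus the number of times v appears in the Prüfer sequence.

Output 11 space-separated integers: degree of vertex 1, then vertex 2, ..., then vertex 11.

Answer: 2 2 2 1 2 2 1 1 1 3 3

Derivation:
p_1 = 6: count[6] becomes 1
p_2 = 10: count[10] becomes 1
p_3 = 1: count[1] becomes 1
p_4 = 2: count[2] becomes 1
p_5 = 11: count[11] becomes 1
p_6 = 10: count[10] becomes 2
p_7 = 5: count[5] becomes 1
p_8 = 3: count[3] becomes 1
p_9 = 11: count[11] becomes 2
Degrees (1 + count): deg[1]=1+1=2, deg[2]=1+1=2, deg[3]=1+1=2, deg[4]=1+0=1, deg[5]=1+1=2, deg[6]=1+1=2, deg[7]=1+0=1, deg[8]=1+0=1, deg[9]=1+0=1, deg[10]=1+2=3, deg[11]=1+2=3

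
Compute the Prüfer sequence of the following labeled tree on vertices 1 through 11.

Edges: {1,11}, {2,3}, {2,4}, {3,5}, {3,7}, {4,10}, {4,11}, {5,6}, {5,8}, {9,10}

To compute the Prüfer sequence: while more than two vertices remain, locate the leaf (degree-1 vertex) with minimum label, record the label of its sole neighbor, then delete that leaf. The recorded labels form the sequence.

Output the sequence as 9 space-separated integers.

Answer: 11 5 3 5 3 2 4 10 4

Derivation:
Step 1: leaves = {1,6,7,8,9}. Remove smallest leaf 1, emit neighbor 11.
Step 2: leaves = {6,7,8,9,11}. Remove smallest leaf 6, emit neighbor 5.
Step 3: leaves = {7,8,9,11}. Remove smallest leaf 7, emit neighbor 3.
Step 4: leaves = {8,9,11}. Remove smallest leaf 8, emit neighbor 5.
Step 5: leaves = {5,9,11}. Remove smallest leaf 5, emit neighbor 3.
Step 6: leaves = {3,9,11}. Remove smallest leaf 3, emit neighbor 2.
Step 7: leaves = {2,9,11}. Remove smallest leaf 2, emit neighbor 4.
Step 8: leaves = {9,11}. Remove smallest leaf 9, emit neighbor 10.
Step 9: leaves = {10,11}. Remove smallest leaf 10, emit neighbor 4.
Done: 2 vertices remain (4, 11). Sequence = [11 5 3 5 3 2 4 10 4]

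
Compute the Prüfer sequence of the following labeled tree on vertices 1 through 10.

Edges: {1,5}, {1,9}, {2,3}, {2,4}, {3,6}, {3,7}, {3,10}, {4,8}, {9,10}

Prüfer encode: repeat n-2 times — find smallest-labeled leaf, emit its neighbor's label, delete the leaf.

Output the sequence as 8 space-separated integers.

Step 1: leaves = {5,6,7,8}. Remove smallest leaf 5, emit neighbor 1.
Step 2: leaves = {1,6,7,8}. Remove smallest leaf 1, emit neighbor 9.
Step 3: leaves = {6,7,8,9}. Remove smallest leaf 6, emit neighbor 3.
Step 4: leaves = {7,8,9}. Remove smallest leaf 7, emit neighbor 3.
Step 5: leaves = {8,9}. Remove smallest leaf 8, emit neighbor 4.
Step 6: leaves = {4,9}. Remove smallest leaf 4, emit neighbor 2.
Step 7: leaves = {2,9}. Remove smallest leaf 2, emit neighbor 3.
Step 8: leaves = {3,9}. Remove smallest leaf 3, emit neighbor 10.
Done: 2 vertices remain (9, 10). Sequence = [1 9 3 3 4 2 3 10]

Answer: 1 9 3 3 4 2 3 10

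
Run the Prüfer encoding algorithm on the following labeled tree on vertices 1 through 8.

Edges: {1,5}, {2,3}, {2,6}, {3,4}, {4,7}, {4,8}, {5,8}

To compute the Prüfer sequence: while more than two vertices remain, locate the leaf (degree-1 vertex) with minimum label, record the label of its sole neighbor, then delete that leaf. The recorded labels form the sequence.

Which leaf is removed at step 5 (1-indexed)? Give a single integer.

Step 1: current leaves = {1,6,7}. Remove leaf 1 (neighbor: 5).
Step 2: current leaves = {5,6,7}. Remove leaf 5 (neighbor: 8).
Step 3: current leaves = {6,7,8}. Remove leaf 6 (neighbor: 2).
Step 4: current leaves = {2,7,8}. Remove leaf 2 (neighbor: 3).
Step 5: current leaves = {3,7,8}. Remove leaf 3 (neighbor: 4).

Answer: 3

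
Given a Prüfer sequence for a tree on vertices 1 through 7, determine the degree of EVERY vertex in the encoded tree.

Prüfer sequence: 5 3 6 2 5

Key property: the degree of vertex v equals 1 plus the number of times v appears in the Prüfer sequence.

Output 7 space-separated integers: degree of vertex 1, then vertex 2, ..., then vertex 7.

Answer: 1 2 2 1 3 2 1

Derivation:
p_1 = 5: count[5] becomes 1
p_2 = 3: count[3] becomes 1
p_3 = 6: count[6] becomes 1
p_4 = 2: count[2] becomes 1
p_5 = 5: count[5] becomes 2
Degrees (1 + count): deg[1]=1+0=1, deg[2]=1+1=2, deg[3]=1+1=2, deg[4]=1+0=1, deg[5]=1+2=3, deg[6]=1+1=2, deg[7]=1+0=1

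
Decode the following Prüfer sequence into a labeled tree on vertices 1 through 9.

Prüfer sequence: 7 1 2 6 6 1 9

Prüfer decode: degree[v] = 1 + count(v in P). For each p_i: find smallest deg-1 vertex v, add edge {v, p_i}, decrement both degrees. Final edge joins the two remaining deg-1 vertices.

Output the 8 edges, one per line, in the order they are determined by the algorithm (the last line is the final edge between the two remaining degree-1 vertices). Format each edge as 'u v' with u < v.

Initial degrees: {1:3, 2:2, 3:1, 4:1, 5:1, 6:3, 7:2, 8:1, 9:2}
Step 1: smallest deg-1 vertex = 3, p_1 = 7. Add edge {3,7}. Now deg[3]=0, deg[7]=1.
Step 2: smallest deg-1 vertex = 4, p_2 = 1. Add edge {1,4}. Now deg[4]=0, deg[1]=2.
Step 3: smallest deg-1 vertex = 5, p_3 = 2. Add edge {2,5}. Now deg[5]=0, deg[2]=1.
Step 4: smallest deg-1 vertex = 2, p_4 = 6. Add edge {2,6}. Now deg[2]=0, deg[6]=2.
Step 5: smallest deg-1 vertex = 7, p_5 = 6. Add edge {6,7}. Now deg[7]=0, deg[6]=1.
Step 6: smallest deg-1 vertex = 6, p_6 = 1. Add edge {1,6}. Now deg[6]=0, deg[1]=1.
Step 7: smallest deg-1 vertex = 1, p_7 = 9. Add edge {1,9}. Now deg[1]=0, deg[9]=1.
Final: two remaining deg-1 vertices are 8, 9. Add edge {8,9}.

Answer: 3 7
1 4
2 5
2 6
6 7
1 6
1 9
8 9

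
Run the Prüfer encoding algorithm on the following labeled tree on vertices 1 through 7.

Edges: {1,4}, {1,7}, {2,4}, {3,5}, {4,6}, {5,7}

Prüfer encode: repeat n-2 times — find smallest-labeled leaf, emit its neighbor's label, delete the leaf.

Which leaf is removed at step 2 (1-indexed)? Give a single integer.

Answer: 3

Derivation:
Step 1: current leaves = {2,3,6}. Remove leaf 2 (neighbor: 4).
Step 2: current leaves = {3,6}. Remove leaf 3 (neighbor: 5).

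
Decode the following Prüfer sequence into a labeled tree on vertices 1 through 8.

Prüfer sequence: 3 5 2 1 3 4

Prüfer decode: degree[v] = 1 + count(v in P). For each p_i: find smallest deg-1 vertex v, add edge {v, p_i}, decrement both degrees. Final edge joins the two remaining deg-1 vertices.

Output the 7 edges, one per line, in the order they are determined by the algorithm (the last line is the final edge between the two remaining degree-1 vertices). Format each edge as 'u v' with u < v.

Initial degrees: {1:2, 2:2, 3:3, 4:2, 5:2, 6:1, 7:1, 8:1}
Step 1: smallest deg-1 vertex = 6, p_1 = 3. Add edge {3,6}. Now deg[6]=0, deg[3]=2.
Step 2: smallest deg-1 vertex = 7, p_2 = 5. Add edge {5,7}. Now deg[7]=0, deg[5]=1.
Step 3: smallest deg-1 vertex = 5, p_3 = 2. Add edge {2,5}. Now deg[5]=0, deg[2]=1.
Step 4: smallest deg-1 vertex = 2, p_4 = 1. Add edge {1,2}. Now deg[2]=0, deg[1]=1.
Step 5: smallest deg-1 vertex = 1, p_5 = 3. Add edge {1,3}. Now deg[1]=0, deg[3]=1.
Step 6: smallest deg-1 vertex = 3, p_6 = 4. Add edge {3,4}. Now deg[3]=0, deg[4]=1.
Final: two remaining deg-1 vertices are 4, 8. Add edge {4,8}.

Answer: 3 6
5 7
2 5
1 2
1 3
3 4
4 8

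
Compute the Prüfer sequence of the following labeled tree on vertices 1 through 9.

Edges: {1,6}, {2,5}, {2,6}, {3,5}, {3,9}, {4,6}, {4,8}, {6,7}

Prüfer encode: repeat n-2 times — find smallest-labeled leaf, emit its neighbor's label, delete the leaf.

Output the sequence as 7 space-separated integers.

Answer: 6 6 4 6 2 5 3

Derivation:
Step 1: leaves = {1,7,8,9}. Remove smallest leaf 1, emit neighbor 6.
Step 2: leaves = {7,8,9}. Remove smallest leaf 7, emit neighbor 6.
Step 3: leaves = {8,9}. Remove smallest leaf 8, emit neighbor 4.
Step 4: leaves = {4,9}. Remove smallest leaf 4, emit neighbor 6.
Step 5: leaves = {6,9}. Remove smallest leaf 6, emit neighbor 2.
Step 6: leaves = {2,9}. Remove smallest leaf 2, emit neighbor 5.
Step 7: leaves = {5,9}. Remove smallest leaf 5, emit neighbor 3.
Done: 2 vertices remain (3, 9). Sequence = [6 6 4 6 2 5 3]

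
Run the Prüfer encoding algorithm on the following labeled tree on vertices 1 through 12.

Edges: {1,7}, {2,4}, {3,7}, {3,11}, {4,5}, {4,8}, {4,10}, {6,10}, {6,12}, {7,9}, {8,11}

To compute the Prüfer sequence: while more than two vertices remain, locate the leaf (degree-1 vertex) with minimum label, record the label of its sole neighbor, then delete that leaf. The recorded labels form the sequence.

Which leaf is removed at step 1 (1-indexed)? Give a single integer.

Step 1: current leaves = {1,2,5,9,12}. Remove leaf 1 (neighbor: 7).

Answer: 1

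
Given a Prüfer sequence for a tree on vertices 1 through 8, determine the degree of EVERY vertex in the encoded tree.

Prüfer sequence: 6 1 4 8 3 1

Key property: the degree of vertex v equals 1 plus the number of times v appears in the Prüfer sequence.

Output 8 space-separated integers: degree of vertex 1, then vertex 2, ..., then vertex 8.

Answer: 3 1 2 2 1 2 1 2

Derivation:
p_1 = 6: count[6] becomes 1
p_2 = 1: count[1] becomes 1
p_3 = 4: count[4] becomes 1
p_4 = 8: count[8] becomes 1
p_5 = 3: count[3] becomes 1
p_6 = 1: count[1] becomes 2
Degrees (1 + count): deg[1]=1+2=3, deg[2]=1+0=1, deg[3]=1+1=2, deg[4]=1+1=2, deg[5]=1+0=1, deg[6]=1+1=2, deg[7]=1+0=1, deg[8]=1+1=2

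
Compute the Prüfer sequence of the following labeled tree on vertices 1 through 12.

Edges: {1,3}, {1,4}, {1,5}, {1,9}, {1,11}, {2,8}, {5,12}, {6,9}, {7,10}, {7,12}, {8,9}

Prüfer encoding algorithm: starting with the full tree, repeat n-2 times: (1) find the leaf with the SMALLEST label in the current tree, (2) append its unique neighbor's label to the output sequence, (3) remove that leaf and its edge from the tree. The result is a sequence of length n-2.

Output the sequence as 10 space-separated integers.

Step 1: leaves = {2,3,4,6,10,11}. Remove smallest leaf 2, emit neighbor 8.
Step 2: leaves = {3,4,6,8,10,11}. Remove smallest leaf 3, emit neighbor 1.
Step 3: leaves = {4,6,8,10,11}. Remove smallest leaf 4, emit neighbor 1.
Step 4: leaves = {6,8,10,11}. Remove smallest leaf 6, emit neighbor 9.
Step 5: leaves = {8,10,11}. Remove smallest leaf 8, emit neighbor 9.
Step 6: leaves = {9,10,11}. Remove smallest leaf 9, emit neighbor 1.
Step 7: leaves = {10,11}. Remove smallest leaf 10, emit neighbor 7.
Step 8: leaves = {7,11}. Remove smallest leaf 7, emit neighbor 12.
Step 9: leaves = {11,12}. Remove smallest leaf 11, emit neighbor 1.
Step 10: leaves = {1,12}. Remove smallest leaf 1, emit neighbor 5.
Done: 2 vertices remain (5, 12). Sequence = [8 1 1 9 9 1 7 12 1 5]

Answer: 8 1 1 9 9 1 7 12 1 5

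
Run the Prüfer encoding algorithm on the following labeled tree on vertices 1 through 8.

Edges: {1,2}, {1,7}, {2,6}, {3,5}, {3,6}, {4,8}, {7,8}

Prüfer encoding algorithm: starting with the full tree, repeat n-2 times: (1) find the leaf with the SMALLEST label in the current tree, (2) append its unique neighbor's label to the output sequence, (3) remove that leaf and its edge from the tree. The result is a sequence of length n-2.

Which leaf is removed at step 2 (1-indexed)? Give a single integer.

Answer: 5

Derivation:
Step 1: current leaves = {4,5}. Remove leaf 4 (neighbor: 8).
Step 2: current leaves = {5,8}. Remove leaf 5 (neighbor: 3).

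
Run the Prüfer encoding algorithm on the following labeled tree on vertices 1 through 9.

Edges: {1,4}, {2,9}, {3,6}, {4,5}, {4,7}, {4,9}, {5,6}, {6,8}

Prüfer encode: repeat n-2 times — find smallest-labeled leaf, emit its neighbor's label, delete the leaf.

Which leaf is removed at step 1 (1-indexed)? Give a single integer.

Answer: 1

Derivation:
Step 1: current leaves = {1,2,3,7,8}. Remove leaf 1 (neighbor: 4).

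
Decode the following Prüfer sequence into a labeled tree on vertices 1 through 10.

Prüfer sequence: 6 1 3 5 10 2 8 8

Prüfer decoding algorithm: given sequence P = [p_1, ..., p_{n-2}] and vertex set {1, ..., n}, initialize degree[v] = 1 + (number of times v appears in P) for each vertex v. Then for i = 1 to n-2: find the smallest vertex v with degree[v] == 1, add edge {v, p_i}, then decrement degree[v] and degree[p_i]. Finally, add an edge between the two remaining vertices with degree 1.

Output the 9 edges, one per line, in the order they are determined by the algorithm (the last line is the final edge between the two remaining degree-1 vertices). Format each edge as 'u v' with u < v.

Initial degrees: {1:2, 2:2, 3:2, 4:1, 5:2, 6:2, 7:1, 8:3, 9:1, 10:2}
Step 1: smallest deg-1 vertex = 4, p_1 = 6. Add edge {4,6}. Now deg[4]=0, deg[6]=1.
Step 2: smallest deg-1 vertex = 6, p_2 = 1. Add edge {1,6}. Now deg[6]=0, deg[1]=1.
Step 3: smallest deg-1 vertex = 1, p_3 = 3. Add edge {1,3}. Now deg[1]=0, deg[3]=1.
Step 4: smallest deg-1 vertex = 3, p_4 = 5. Add edge {3,5}. Now deg[3]=0, deg[5]=1.
Step 5: smallest deg-1 vertex = 5, p_5 = 10. Add edge {5,10}. Now deg[5]=0, deg[10]=1.
Step 6: smallest deg-1 vertex = 7, p_6 = 2. Add edge {2,7}. Now deg[7]=0, deg[2]=1.
Step 7: smallest deg-1 vertex = 2, p_7 = 8. Add edge {2,8}. Now deg[2]=0, deg[8]=2.
Step 8: smallest deg-1 vertex = 9, p_8 = 8. Add edge {8,9}. Now deg[9]=0, deg[8]=1.
Final: two remaining deg-1 vertices are 8, 10. Add edge {8,10}.

Answer: 4 6
1 6
1 3
3 5
5 10
2 7
2 8
8 9
8 10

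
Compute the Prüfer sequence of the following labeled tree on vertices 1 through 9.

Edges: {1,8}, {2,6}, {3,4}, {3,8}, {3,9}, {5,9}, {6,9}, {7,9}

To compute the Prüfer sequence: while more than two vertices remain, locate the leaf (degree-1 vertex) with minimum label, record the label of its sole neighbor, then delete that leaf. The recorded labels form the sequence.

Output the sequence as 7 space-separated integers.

Step 1: leaves = {1,2,4,5,7}. Remove smallest leaf 1, emit neighbor 8.
Step 2: leaves = {2,4,5,7,8}. Remove smallest leaf 2, emit neighbor 6.
Step 3: leaves = {4,5,6,7,8}. Remove smallest leaf 4, emit neighbor 3.
Step 4: leaves = {5,6,7,8}. Remove smallest leaf 5, emit neighbor 9.
Step 5: leaves = {6,7,8}. Remove smallest leaf 6, emit neighbor 9.
Step 6: leaves = {7,8}. Remove smallest leaf 7, emit neighbor 9.
Step 7: leaves = {8,9}. Remove smallest leaf 8, emit neighbor 3.
Done: 2 vertices remain (3, 9). Sequence = [8 6 3 9 9 9 3]

Answer: 8 6 3 9 9 9 3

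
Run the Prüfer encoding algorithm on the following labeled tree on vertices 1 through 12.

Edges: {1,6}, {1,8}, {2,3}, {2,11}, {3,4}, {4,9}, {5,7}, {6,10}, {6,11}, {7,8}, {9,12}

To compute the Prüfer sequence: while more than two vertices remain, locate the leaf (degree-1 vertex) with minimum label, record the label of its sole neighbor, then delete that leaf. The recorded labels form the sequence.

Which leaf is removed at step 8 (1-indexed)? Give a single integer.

Answer: 2

Derivation:
Step 1: current leaves = {5,10,12}. Remove leaf 5 (neighbor: 7).
Step 2: current leaves = {7,10,12}. Remove leaf 7 (neighbor: 8).
Step 3: current leaves = {8,10,12}. Remove leaf 8 (neighbor: 1).
Step 4: current leaves = {1,10,12}. Remove leaf 1 (neighbor: 6).
Step 5: current leaves = {10,12}. Remove leaf 10 (neighbor: 6).
Step 6: current leaves = {6,12}. Remove leaf 6 (neighbor: 11).
Step 7: current leaves = {11,12}. Remove leaf 11 (neighbor: 2).
Step 8: current leaves = {2,12}. Remove leaf 2 (neighbor: 3).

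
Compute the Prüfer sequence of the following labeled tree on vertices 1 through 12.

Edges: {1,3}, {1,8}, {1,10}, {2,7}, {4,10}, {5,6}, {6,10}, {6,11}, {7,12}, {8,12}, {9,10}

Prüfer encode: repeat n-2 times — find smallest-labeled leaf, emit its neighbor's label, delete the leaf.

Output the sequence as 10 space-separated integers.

Answer: 7 1 10 6 12 10 6 10 1 8

Derivation:
Step 1: leaves = {2,3,4,5,9,11}. Remove smallest leaf 2, emit neighbor 7.
Step 2: leaves = {3,4,5,7,9,11}. Remove smallest leaf 3, emit neighbor 1.
Step 3: leaves = {4,5,7,9,11}. Remove smallest leaf 4, emit neighbor 10.
Step 4: leaves = {5,7,9,11}. Remove smallest leaf 5, emit neighbor 6.
Step 5: leaves = {7,9,11}. Remove smallest leaf 7, emit neighbor 12.
Step 6: leaves = {9,11,12}. Remove smallest leaf 9, emit neighbor 10.
Step 7: leaves = {11,12}. Remove smallest leaf 11, emit neighbor 6.
Step 8: leaves = {6,12}. Remove smallest leaf 6, emit neighbor 10.
Step 9: leaves = {10,12}. Remove smallest leaf 10, emit neighbor 1.
Step 10: leaves = {1,12}. Remove smallest leaf 1, emit neighbor 8.
Done: 2 vertices remain (8, 12). Sequence = [7 1 10 6 12 10 6 10 1 8]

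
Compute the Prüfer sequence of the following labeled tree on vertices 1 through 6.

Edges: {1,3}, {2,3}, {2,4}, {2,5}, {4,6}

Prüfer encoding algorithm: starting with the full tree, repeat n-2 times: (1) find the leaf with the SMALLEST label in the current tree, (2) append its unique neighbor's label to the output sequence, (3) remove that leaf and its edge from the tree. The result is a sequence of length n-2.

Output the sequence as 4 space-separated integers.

Step 1: leaves = {1,5,6}. Remove smallest leaf 1, emit neighbor 3.
Step 2: leaves = {3,5,6}. Remove smallest leaf 3, emit neighbor 2.
Step 3: leaves = {5,6}. Remove smallest leaf 5, emit neighbor 2.
Step 4: leaves = {2,6}. Remove smallest leaf 2, emit neighbor 4.
Done: 2 vertices remain (4, 6). Sequence = [3 2 2 4]

Answer: 3 2 2 4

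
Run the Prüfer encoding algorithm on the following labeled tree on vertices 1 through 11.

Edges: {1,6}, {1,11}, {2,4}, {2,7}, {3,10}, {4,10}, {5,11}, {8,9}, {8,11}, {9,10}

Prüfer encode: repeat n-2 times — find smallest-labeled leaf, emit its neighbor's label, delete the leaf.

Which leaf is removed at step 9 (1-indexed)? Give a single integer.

Step 1: current leaves = {3,5,6,7}. Remove leaf 3 (neighbor: 10).
Step 2: current leaves = {5,6,7}. Remove leaf 5 (neighbor: 11).
Step 3: current leaves = {6,7}. Remove leaf 6 (neighbor: 1).
Step 4: current leaves = {1,7}. Remove leaf 1 (neighbor: 11).
Step 5: current leaves = {7,11}. Remove leaf 7 (neighbor: 2).
Step 6: current leaves = {2,11}. Remove leaf 2 (neighbor: 4).
Step 7: current leaves = {4,11}. Remove leaf 4 (neighbor: 10).
Step 8: current leaves = {10,11}. Remove leaf 10 (neighbor: 9).
Step 9: current leaves = {9,11}. Remove leaf 9 (neighbor: 8).

Answer: 9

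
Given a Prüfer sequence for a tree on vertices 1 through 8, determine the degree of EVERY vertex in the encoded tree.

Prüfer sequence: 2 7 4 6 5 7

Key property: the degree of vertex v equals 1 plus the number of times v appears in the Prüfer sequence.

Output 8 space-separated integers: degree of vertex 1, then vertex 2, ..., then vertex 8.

p_1 = 2: count[2] becomes 1
p_2 = 7: count[7] becomes 1
p_3 = 4: count[4] becomes 1
p_4 = 6: count[6] becomes 1
p_5 = 5: count[5] becomes 1
p_6 = 7: count[7] becomes 2
Degrees (1 + count): deg[1]=1+0=1, deg[2]=1+1=2, deg[3]=1+0=1, deg[4]=1+1=2, deg[5]=1+1=2, deg[6]=1+1=2, deg[7]=1+2=3, deg[8]=1+0=1

Answer: 1 2 1 2 2 2 3 1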